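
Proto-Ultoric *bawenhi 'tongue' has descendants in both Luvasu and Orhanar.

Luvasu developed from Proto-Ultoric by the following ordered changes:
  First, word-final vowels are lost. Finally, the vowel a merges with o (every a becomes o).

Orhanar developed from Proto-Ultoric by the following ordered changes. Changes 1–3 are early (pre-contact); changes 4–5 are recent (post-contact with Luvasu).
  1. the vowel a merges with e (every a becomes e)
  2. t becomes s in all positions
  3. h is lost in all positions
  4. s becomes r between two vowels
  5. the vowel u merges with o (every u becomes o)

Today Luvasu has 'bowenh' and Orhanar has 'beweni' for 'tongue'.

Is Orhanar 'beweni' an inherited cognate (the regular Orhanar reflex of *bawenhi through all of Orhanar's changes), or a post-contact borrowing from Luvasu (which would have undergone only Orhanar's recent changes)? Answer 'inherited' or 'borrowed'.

inherited

If inherited, *bawenhi would pass through all of Orhanar's changes:
Orhanar: *bawenhi
  bawenhi → bewenhi   [vowel merger]
  bewenhi (rule 2 does not apply)
  bewenhi → beweni   [h-loss]
  beweni (rule 4 does not apply)
  beweni (rule 5 does not apply)
  giving Orhanar beweni.
If borrowed from Luvasu 'bowenh' after the early changes, it would undergo only the recent ones:
  rule 4 (rhotacism): no change (bowenh)
  rule 5 (vowel merger): no change (bowenh)
  ⇒ as a loan: bowenh
Orhanar 'beweni' matches the inherited outcome exactly, so it is an inherited cognate, not a loan.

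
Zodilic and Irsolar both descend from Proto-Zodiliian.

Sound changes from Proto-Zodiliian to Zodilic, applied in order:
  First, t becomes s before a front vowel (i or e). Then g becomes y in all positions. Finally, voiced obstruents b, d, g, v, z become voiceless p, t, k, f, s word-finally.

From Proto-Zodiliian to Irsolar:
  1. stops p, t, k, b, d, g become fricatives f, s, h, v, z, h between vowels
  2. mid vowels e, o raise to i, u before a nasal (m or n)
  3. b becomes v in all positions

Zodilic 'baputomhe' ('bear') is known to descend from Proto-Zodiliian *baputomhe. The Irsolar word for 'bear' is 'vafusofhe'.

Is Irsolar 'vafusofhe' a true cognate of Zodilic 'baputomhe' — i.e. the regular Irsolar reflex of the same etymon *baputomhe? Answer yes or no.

no

Derive the expected Irsolar reflex of *baputomhe:
Irsolar: *baputomhe > bafusomhe > bafusumhe > vafusumhe  (by intervocalic lenition, pre-nasal raising, unconditioned shift)
The regular Irsolar reflex would be 'vafusumhe', but the attested form is 'vafusofhe'. The correspondence is irregular, so they are not cognates (the Irsolar form has a different source).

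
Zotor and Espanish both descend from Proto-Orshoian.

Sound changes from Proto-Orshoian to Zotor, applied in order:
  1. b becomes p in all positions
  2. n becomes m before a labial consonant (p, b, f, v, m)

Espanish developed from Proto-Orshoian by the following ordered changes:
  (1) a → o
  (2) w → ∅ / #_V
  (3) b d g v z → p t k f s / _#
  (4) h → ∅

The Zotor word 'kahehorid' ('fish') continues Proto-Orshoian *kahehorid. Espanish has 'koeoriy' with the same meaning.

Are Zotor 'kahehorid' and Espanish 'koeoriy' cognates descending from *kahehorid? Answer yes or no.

no

Derive the expected Espanish reflex of *kahehorid:
Espanish: *kahehorid
  kahehorid → kohehorid   [vowel merger]
  kohehorid (rule 2 does not apply)
  kohehorid → kohehorit   [final devoicing]
  kohehorit → koeorit   [h-loss]
  giving Espanish koeorit.
The regular Espanish reflex would be 'koeorit', but the attested form is 'koeoriy'. The correspondence is irregular, so they are not cognates (the Espanish form has a different source).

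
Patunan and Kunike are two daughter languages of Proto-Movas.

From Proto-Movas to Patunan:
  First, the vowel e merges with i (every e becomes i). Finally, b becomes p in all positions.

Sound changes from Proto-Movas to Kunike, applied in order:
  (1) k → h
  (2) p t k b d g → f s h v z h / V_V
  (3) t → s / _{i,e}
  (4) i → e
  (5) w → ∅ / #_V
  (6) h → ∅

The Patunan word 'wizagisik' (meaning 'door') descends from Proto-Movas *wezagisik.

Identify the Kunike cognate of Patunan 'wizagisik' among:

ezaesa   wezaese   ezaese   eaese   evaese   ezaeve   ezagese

ezaese

Kunike: *wezagisik > wezagisih > wezahisih > wezaheseh > ezaheseh > ezaese  (by unconditioned shift, intervocalic lenition, vowel merger, glide loss, h-loss)
Among the options, 'ezaese' alone shows every Kunike change applied in order.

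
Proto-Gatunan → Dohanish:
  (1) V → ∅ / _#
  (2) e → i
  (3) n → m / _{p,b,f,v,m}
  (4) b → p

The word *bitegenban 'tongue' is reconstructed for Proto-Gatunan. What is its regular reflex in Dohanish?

Dohanish: start from *bitegenban.
  rule 1: no change — bitegenban
  rule 2 (vowel merger): bitegenban → bitiginban
  rule 3 (nasal place assimilation): bitiginban → bitigimban
  rule 4 (unconditioned shift): bitigimban → pitigimpan
  ⇒ Dohanish pitigimpan

pitigimpan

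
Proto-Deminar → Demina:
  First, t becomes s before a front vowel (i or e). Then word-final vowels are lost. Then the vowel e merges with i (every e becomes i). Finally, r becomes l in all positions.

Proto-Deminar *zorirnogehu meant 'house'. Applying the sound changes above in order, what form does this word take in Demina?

Demina: *zorirnogehu
  zorirnogehu (rule 1 does not apply)
  zorirnogehu → zorirnogeh   [apocope]
  zorirnogeh → zorirnogih   [vowel merger]
  zorirnogih → zolilnogih   [unconditioned shift]
  giving Demina zolilnogih.

zolilnogih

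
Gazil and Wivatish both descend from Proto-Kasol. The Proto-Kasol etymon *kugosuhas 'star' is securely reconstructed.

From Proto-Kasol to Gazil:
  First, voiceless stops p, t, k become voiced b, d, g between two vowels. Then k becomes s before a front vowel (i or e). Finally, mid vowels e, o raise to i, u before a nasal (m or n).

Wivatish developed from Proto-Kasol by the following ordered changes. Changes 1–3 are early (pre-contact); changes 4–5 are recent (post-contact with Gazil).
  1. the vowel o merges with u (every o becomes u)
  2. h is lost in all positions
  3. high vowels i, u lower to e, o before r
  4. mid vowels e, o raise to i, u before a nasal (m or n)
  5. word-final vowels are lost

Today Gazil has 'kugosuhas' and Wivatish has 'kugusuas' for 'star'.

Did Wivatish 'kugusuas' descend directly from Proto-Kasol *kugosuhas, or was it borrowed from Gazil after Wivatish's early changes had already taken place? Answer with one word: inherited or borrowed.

inherited

If inherited, *kugosuhas would pass through all of Wivatish's changes:
Wivatish: start from *kugosuhas.
  rule 1 (vowel merger): kugosuhas → kugusuhas
  rule 2 (h-loss): kugusuhas → kugusuas
  rule 3: no change — kugusuas
  rule 4: no change — kugusuas
  rule 5: no change — kugusuas
  ⇒ Wivatish kugusuas
If borrowed from Gazil 'kugosuhas' after the early changes, it would undergo only the recent ones:
  rule 4 (pre-nasal raising): no change (kugosuhas)
  rule 5 (apocope): no change (kugosuhas)
  ⇒ as a loan: kugosuhas
Wivatish 'kugusuas' matches the inherited outcome exactly, so it is an inherited cognate, not a loan.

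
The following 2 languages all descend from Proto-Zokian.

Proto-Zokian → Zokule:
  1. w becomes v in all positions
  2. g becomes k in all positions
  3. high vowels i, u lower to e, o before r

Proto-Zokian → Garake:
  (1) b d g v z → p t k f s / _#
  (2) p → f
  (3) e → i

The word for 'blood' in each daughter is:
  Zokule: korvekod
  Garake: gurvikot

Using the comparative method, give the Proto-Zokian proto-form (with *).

Position 1: Zokule has k, Garake has g. Garake preserves g here (none of its changes turn any other segment into g), so the proto-segment is *g.
Position 2: Zokule has o, Garake has u. Garake preserves u here (none of its changes turn any other segment into u), so the proto-segment is *u.
Position 5: Zokule has e, Garake has i. Taking the neighbouring segments as reconstructed: Zokule e can only go back to *e; Garake i could go back to *e or *i — the one source consistent with every daughter is *e.
This points to *gurvekod. Verify forward in each daughter:
Zokule: *gurvekod > kurvekod > korvekod  (by unconditioned shift, pre-rhotic lowering)
Garake: *gurvekod
  gurvekod → gurvekot   [final devoicing]
  gurvekot (rule 2 does not apply)
  gurvekot → gurvikot   [vowel merger]
  giving Garake gurvikot.
No other proto-form is consistent with every reflex, so the reconstruction is *gurvekod.

*gurvekod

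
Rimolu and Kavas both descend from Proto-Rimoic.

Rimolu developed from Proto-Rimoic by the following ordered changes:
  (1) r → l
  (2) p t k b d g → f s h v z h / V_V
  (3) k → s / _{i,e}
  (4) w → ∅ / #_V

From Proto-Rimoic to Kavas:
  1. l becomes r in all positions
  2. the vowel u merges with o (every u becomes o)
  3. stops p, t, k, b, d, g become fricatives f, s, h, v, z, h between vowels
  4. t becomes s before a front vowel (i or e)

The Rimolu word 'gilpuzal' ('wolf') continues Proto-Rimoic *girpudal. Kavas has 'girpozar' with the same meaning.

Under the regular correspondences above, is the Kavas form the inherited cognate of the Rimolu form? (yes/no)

Derive the expected Kavas reflex of *girpudal:
Kavas: *girpudal
  girpudal → girpudar   [unconditioned shift]
  girpudar → girpodar   [vowel merger]
  girpodar → girpozar   [intervocalic lenition]
  girpozar (rule 4 does not apply)
  giving Kavas girpozar.
Kavas 'girpozar' matches the regular reflex exactly, so the pair is cognate.

yes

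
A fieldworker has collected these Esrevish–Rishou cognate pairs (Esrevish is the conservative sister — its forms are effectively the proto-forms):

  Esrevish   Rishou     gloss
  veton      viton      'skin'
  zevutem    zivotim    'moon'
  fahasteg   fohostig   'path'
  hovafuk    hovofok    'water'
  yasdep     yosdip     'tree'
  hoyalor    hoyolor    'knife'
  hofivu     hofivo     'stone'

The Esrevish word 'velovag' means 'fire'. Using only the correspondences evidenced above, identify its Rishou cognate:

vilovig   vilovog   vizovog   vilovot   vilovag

vilovog

veton ~ viton, fahasteg ~ fohostig — Esrevish e corresponds to Rishou i after a consonant, before a consonant other than r, m, n, p, b, f, v.
fahasteg ~ fohostig, yasdep ~ yosdip — Esrevish a corresponds to Rishou o after a consonant, before a consonant other than r, m, n, p, b, f, v.
Applying these to Esrevish 'velovag':
  velovag → vilovag   (e→i after a consonant, before a consonant other than r, m, n, p, b, f, v)
  vilovag → vilovog   (a→o after a consonant, before a consonant other than r, m, n, p, b, f, v)
So the Rishou cognate is 'vilovog'.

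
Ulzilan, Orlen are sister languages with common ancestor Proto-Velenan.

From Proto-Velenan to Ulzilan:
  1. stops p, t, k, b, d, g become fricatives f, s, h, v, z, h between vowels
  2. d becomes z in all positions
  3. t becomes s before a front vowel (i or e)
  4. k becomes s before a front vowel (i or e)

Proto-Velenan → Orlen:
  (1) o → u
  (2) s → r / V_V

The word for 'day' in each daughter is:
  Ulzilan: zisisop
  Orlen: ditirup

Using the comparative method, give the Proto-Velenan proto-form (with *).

*ditisop

Position 6: Ulzilan has o, Orlen has u. Ulzilan preserves o here (none of its changes turn any other segment into o), so the proto-segment is *o.
Position 5: Ulzilan has s, Orlen has r. Taking the neighbouring segments as reconstructed: Ulzilan s could go back to *t or *s; Orlen r could go back to *s or *r — the one source consistent with every daughter is *s.
Position 1: Ulzilan has z, Orlen has d. Orlen preserves d here (none of its changes turn any other segment into d), so the proto-segment is *d.
This points to *ditisop. Verify forward in each daughter:
Ulzilan: start from *ditisop.
  rule 1 (intervocalic lenition): ditisop → disisop
  rule 2 (unconditioned shift): disisop → zisisop
  rule 3: no change — zisisop
  rule 4: no change — zisisop
  ⇒ Ulzilan zisisop
Orlen: start from *ditisop.
  rule 1 (vowel merger): ditisop → ditisup
  rule 2 (rhotacism): ditisup → ditirup
  ⇒ Orlen ditirup
No other proto-form is consistent with every reflex, so the reconstruction is *ditisop.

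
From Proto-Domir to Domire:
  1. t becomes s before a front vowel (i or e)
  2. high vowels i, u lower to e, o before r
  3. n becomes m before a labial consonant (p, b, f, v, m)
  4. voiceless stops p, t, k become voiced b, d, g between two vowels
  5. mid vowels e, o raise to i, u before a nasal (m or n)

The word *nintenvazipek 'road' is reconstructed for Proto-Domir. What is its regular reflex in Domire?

ninsimvazibek

Domire: *nintenvazipek > ninsenvazipek > ninsemvazipek > ninsemvazibek > ninsimvazibek  (by palatalisation, nasal place assimilation, intervocalic voicing, pre-nasal raising)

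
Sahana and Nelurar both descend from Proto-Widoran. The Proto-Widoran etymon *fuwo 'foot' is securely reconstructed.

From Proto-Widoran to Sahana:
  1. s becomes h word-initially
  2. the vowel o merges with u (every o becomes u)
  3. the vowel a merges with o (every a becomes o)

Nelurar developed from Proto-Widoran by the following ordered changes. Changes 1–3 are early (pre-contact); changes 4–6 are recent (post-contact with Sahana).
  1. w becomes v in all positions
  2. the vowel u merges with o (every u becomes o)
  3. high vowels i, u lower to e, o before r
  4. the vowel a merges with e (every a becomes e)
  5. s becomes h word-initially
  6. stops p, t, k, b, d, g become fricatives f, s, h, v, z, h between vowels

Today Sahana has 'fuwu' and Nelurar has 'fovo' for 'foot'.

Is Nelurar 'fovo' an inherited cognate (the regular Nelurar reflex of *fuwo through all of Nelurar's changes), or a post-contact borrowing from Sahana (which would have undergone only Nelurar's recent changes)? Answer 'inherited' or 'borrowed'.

If inherited, *fuwo would pass through all of Nelurar's changes:
Nelurar: *fuwo > fuvo > fovo  (by unconditioned shift, vowel merger)
If borrowed from Sahana 'fuwu' after the early changes, it would undergo only the recent ones:
  rule 4 (vowel merger): no change (fuwu)
  rule 5 (debuccalisation): no change (fuwu)
  rule 6 (intervocalic lenition): no change (fuwu)
  ⇒ as a loan: fuwu
Nelurar 'fovo' matches the inherited outcome exactly, so it is an inherited cognate, not a loan.

inherited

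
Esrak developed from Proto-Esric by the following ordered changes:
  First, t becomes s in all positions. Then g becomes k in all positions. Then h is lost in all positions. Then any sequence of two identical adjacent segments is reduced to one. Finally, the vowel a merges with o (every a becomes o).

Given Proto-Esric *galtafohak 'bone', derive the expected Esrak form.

kolsofook

Esrak: start from *galtafohak.
  rule 1 (unconditioned shift): galtafohak → galsafohak
  rule 2 (unconditioned shift): galsafohak → kalsafohak
  rule 3 (h-loss): kalsafohak → kalsafoak
  rule 4: no change — kalsafoak
  rule 5 (vowel merger): kalsafoak → kolsofook
  ⇒ Esrak kolsofook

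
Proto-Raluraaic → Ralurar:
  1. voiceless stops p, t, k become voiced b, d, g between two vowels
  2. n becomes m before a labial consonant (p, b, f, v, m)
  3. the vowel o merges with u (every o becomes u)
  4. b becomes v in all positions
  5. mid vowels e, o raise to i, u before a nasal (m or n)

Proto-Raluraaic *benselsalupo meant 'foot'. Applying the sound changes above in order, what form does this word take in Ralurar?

vinselsaluvu

Ralurar: *benselsalupo
  benselsalupo → benselsalubo   [intervocalic voicing]
  benselsalubo (rule 2 does not apply)
  benselsalubo → benselsalubu   [vowel merger]
  benselsalubu → venselsaluvu   [unconditioned shift]
  venselsaluvu → vinselsaluvu   [pre-nasal raising]
  giving Ralurar vinselsaluvu.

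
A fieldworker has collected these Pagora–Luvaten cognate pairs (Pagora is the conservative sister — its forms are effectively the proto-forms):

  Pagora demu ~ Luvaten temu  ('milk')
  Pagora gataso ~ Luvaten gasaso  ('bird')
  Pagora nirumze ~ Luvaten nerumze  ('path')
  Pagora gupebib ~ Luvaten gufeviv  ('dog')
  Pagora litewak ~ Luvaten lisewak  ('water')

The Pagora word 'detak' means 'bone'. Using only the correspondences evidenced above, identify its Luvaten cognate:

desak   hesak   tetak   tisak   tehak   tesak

demu ~ temu — Pagora d corresponds to Luvaten t word-initially before a front vowel.
gataso ~ gasaso — Pagora t corresponds to Luvaten s between vowels (before a back vowel).
Applying these to Pagora 'detak':
  detak → tetak   (d→t word-initially before a front vowel)
  tetak → tesak   (t→s between vowels (before a back vowel))
So the Luvaten cognate is 'tesak'.

tesak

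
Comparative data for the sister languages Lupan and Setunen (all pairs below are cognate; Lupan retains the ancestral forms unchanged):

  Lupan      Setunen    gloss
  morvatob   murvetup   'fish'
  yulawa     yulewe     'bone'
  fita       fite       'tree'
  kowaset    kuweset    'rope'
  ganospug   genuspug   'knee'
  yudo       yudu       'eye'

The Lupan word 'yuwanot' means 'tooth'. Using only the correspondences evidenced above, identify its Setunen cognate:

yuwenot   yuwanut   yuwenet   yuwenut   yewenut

yuwenut

ganospug ~ genuspug — Lupan a corresponds to Setunen e after a consonant, before a nasal.
kowaset ~ kuweset, ganospug ~ genuspug — Lupan o corresponds to Setunen u after a consonant, before a consonant other than r, m, n, p, b, f, v.
Applying these to Lupan 'yuwanot':
  yuwanot → yuwenot   (a→e after a consonant, before a nasal)
  yuwenot → yuwenut   (o→u after a consonant, before a consonant other than r, m, n, p, b, f, v)
So the Setunen cognate is 'yuwenut'.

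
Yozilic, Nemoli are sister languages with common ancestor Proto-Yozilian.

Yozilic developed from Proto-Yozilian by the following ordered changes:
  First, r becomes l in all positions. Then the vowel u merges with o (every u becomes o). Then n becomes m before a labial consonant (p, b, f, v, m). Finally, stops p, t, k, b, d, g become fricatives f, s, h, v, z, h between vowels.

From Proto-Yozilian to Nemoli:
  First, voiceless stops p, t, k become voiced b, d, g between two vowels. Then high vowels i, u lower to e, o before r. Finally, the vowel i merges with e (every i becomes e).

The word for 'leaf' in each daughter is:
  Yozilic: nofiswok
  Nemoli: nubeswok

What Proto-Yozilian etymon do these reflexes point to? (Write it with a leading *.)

Position 4: Yozilic has i, Nemoli has e. Yozilic preserves i here (none of its changes turn any other segment into i), so the proto-segment is *i.
Position 2: Yozilic has o, Nemoli has u. Nemoli preserves u here (none of its changes turn any other segment into u), so the proto-segment is *u.
This points to *nupiswok. Verify forward in each daughter:
Yozilic: start from *nupiswok.
  rule 1: no change — nupiswok
  rule 2 (vowel merger): nupiswok → nopiswok
  rule 3: no change — nopiswok
  rule 4 (intervocalic lenition): nopiswok → nofiswok
  ⇒ Yozilic nofiswok
Nemoli: start from *nupiswok.
  rule 1 (intervocalic voicing): nupiswok → nubiswok
  rule 2: no change — nubiswok
  rule 3 (vowel merger): nubiswok → nubeswok
  ⇒ Nemoli nubeswok
Only *nupiswok yields all of Yozilic nofiswok, Nemoli nubeswok.

*nupiswok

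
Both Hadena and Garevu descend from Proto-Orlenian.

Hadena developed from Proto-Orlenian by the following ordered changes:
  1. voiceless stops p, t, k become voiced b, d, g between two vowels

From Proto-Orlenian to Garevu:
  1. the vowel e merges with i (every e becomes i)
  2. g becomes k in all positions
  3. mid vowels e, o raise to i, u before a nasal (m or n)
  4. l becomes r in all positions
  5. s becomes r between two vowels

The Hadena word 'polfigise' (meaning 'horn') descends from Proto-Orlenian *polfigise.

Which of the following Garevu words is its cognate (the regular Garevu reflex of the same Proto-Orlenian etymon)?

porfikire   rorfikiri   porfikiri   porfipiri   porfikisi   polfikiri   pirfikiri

Garevu: *polfigise > polfigisi > polfikisi > porfikisi > porfikiri  (by vowel merger, unconditioned shift, unconditioned shift, rhotacism)
Among the options, 'porfikiri' alone shows every Garevu change applied in order.

porfikiri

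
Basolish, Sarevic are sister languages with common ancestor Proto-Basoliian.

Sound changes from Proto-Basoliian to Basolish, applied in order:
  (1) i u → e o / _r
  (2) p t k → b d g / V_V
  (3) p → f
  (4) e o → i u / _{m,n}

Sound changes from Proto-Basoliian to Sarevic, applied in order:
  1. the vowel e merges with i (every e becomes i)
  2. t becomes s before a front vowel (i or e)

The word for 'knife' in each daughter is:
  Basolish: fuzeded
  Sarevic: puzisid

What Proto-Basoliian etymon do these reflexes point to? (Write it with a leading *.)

Position 6: Basolish has e, Sarevic has i. Taking the neighbouring segments as reconstructed: Basolish e can only go back to *e; Sarevic i could go back to *e or *i — the one source consistent with every daughter is *e.
Position 4: Basolish has e, Sarevic has i. Taking the neighbouring segments as reconstructed: Basolish e can only go back to *e; Sarevic i could go back to *e or *i — the one source consistent with every daughter is *e.
Continuing position by position gives *puzeted; check it forward:
Basolish: *puzeted > puzeded > fuzeded  (by intervocalic voicing, unconditioned shift)
Sarevic: *puzeted > puzitid > puzisid  (by vowel merger, palatalisation)
*puzeted is the unique common source.

*puzeted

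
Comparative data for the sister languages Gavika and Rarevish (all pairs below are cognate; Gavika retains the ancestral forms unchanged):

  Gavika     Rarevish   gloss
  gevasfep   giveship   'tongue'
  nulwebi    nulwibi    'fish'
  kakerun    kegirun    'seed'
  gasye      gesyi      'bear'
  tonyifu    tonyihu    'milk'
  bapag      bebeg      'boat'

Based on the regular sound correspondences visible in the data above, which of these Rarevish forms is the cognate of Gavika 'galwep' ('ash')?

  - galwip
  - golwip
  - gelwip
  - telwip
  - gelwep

gevasfep ~ giveship, kakerun ~ kegirun — Gavika a corresponds to Rarevish e after a consonant, before a consonant other than r, m, n, p, b, f, v.
gevasfep ~ giveship — Gavika e corresponds to Rarevish i after a consonant, before a labial obstruent.
Applying these to Gavika 'galwep':
  galwep → gelwep   (a→e after a consonant, before a consonant other than r, m, n, p, b, f, v)
  gelwep → gelwip   (e→i after a consonant, before a labial obstruent)
So the Rarevish cognate is 'gelwip'.

gelwip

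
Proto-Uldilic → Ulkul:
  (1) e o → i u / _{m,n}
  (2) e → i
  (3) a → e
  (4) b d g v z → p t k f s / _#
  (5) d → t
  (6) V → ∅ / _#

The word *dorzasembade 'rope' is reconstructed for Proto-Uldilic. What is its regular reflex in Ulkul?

Ulkul: *dorzasembade
  dorzasembade → dorzasimbade   [pre-nasal raising]
  dorzasimbade → dorzasimbadi   [vowel merger]
  dorzasimbadi → dorzesimbedi   [vowel merger]
  dorzesimbedi (rule 4 does not apply)
  dorzesimbedi → torzesimbeti   [unconditioned shift]
  torzesimbeti → torzesimbet   [apocope]
  giving Ulkul torzesimbet.

torzesimbet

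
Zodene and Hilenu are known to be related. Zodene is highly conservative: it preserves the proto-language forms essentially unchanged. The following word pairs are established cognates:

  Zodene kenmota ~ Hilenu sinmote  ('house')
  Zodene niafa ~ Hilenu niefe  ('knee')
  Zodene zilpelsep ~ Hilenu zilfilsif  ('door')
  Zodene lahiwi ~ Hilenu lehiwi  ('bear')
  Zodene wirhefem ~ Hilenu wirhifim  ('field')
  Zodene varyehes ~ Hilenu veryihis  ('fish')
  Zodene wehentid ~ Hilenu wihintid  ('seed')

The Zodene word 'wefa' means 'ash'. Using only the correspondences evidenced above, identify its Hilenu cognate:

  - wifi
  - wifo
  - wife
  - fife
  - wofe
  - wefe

wife

wirhefem ~ wirhifim — Zodene e corresponds to Hilenu i after a consonant, before a labial obstruent.
kenmota ~ sinmote, niafa ~ niefe — Zodene a corresponds to Hilenu e word-finally.
Applying these to Zodene 'wefa':
  wefa → wifa   (e→i after a consonant, before a labial obstruent)
  wifa → wife   (a→e word-finally)
So the Hilenu cognate is 'wife'.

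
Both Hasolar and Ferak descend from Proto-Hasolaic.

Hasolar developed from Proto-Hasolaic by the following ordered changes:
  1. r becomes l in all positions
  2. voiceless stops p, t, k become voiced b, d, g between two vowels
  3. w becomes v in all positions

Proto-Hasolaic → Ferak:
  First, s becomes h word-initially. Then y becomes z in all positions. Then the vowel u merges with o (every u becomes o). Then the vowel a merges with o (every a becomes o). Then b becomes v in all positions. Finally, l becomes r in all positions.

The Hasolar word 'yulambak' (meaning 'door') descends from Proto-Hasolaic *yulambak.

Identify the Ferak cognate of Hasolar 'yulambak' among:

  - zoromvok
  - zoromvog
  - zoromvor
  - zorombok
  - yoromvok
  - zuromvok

zoromvok

Ferak: *yulambak
  yulambak (rule 1 does not apply)
  yulambak → zulambak   [unconditioned shift]
  zulambak → zolambak   [vowel merger]
  zolambak → zolombok   [vowel merger]
  zolombok → zolomvok   [unconditioned shift]
  zolomvok → zoromvok   [unconditioned shift]
  giving Ferak zoromvok.
Only 'zoromvok' matches the regular Ferak development of *yulambak.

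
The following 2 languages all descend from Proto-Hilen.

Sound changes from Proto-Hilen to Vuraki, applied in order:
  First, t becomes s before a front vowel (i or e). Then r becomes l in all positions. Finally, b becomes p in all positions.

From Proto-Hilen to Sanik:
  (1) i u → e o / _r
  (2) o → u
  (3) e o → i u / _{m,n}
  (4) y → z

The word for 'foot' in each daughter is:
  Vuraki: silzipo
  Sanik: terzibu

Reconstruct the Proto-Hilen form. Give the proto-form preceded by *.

Position 6: Vuraki has p, Sanik has b. Sanik preserves b here (none of its changes turn any other segment into b), so the proto-segment is *b.
Position 1: Vuraki has s, Sanik has t. Sanik preserves t here (none of its changes turn any other segment into t), so the proto-segment is *t.
Position 7: Vuraki has o, Sanik has u. Vuraki preserves o here (none of its changes turn any other segment into o), so the proto-segment is *o.
Continuing position by position gives *tirzibo; check it forward:
Vuraki: *tirzibo > sirzibo > silzibo > silzipo  (by palatalisation, unconditioned shift, unconditioned shift)
Sanik: *tirzibo
  tirzibo → terzibo   [pre-rhotic lowering]
  terzibo → terzibu   [vowel merger]
  terzibu (rule 3 does not apply)
  terzibu (rule 4 does not apply)
  giving Sanik terzibu.
No other proto-form is consistent with every reflex, so the reconstruction is *tirzibo.

*tirzibo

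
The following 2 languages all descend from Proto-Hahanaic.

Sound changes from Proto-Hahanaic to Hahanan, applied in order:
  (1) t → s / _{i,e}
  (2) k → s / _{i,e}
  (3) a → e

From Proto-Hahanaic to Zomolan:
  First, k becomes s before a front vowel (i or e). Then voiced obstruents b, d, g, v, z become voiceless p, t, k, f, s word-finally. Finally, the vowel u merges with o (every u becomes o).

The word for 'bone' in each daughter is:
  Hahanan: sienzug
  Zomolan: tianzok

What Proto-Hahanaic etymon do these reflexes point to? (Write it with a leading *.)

Position 6: Hahanan has u, Zomolan has o. Hahanan preserves u here (none of its changes turn any other segment into u), so the proto-segment is *u.
Position 7: Hahanan has g, Zomolan has k. Hahanan preserves g here (none of its changes turn any other segment into g), so the proto-segment is *g.
Continuing position by position gives *tianzug; check it forward:
Hahanan: *tianzug > sianzug > sienzug  (by palatalisation, vowel merger)
Zomolan: *tianzug > tianzuk > tianzok  (by final devoicing, vowel merger)
Only *tianzug yields all of Hahanan sienzug, Zomolan tianzok.

*tianzug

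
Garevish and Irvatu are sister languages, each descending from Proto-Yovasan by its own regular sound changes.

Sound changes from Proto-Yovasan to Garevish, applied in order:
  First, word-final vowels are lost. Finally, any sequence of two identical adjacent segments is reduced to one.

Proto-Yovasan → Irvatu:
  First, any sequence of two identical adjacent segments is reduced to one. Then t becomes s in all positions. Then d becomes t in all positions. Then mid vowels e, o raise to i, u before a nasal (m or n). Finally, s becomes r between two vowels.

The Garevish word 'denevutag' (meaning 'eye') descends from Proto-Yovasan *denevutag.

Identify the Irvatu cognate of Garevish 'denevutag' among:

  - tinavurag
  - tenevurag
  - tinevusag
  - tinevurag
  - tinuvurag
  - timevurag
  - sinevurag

Irvatu: start from *denevutag.
  rule 1: no change — denevutag
  rule 2 (unconditioned shift): denevutag → denevusag
  rule 3 (unconditioned shift): denevusag → tenevusag
  rule 4 (pre-nasal raising): tenevusag → tinevusag
  rule 5 (rhotacism): tinevusag → tinevurag
  ⇒ Irvatu tinevurag

tinevurag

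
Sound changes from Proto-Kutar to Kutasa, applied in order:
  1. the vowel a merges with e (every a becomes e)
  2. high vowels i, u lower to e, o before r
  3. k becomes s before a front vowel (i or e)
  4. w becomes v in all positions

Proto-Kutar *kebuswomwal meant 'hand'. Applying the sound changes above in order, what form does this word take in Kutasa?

sebusvomvel

Kutasa: start from *kebuswomwal.
  rule 1 (vowel merger): kebuswomwal → kebuswomwel
  rule 2: no change — kebuswomwel
  rule 3 (palatalisation): kebuswomwel → sebuswomwel
  rule 4 (unconditioned shift): sebuswomwel → sebusvomvel
  ⇒ Kutasa sebusvomvel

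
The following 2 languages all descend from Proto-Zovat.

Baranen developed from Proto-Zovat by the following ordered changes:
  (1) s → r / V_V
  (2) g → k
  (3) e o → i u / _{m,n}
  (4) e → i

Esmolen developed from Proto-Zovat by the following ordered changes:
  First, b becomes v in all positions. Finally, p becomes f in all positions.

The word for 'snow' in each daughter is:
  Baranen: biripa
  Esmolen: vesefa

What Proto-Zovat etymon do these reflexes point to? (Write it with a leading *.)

Position 2: Baranen has i, Esmolen has e. Esmolen preserves e here (none of its changes turn any other segment into e), so the proto-segment is *e.
Position 5: Baranen has p, Esmolen has f. Baranen preserves p here (none of its changes turn any other segment into p), so the proto-segment is *p.
Verify the candidate proto-form against each daughter:
Baranen: *besepa
  besepa → berepa   [rhotacism]
  berepa (rule 2 does not apply)
  berepa (rule 3 does not apply)
  berepa → biripa   [vowel merger]
  giving Baranen biripa.
Esmolen: *besepa
  besepa → vesepa   [unconditioned shift]
  vesepa → vesefa   [unconditioned shift]
  giving Esmolen vesefa.
No other proto-form is consistent with every reflex, so the reconstruction is *besepa.

*besepa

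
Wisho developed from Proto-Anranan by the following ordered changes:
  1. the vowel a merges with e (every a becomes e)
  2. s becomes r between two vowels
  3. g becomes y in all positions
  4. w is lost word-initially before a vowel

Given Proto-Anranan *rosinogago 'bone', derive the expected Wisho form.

rorinoyeyo

Wisho: *rosinogago
  rosinogago → rosinogego   [vowel merger]
  rosinogego → rorinogego   [rhotacism]
  rorinogego → rorinoyeyo   [unconditioned shift]
  rorinoyeyo (rule 4 does not apply)
  giving Wisho rorinoyeyo.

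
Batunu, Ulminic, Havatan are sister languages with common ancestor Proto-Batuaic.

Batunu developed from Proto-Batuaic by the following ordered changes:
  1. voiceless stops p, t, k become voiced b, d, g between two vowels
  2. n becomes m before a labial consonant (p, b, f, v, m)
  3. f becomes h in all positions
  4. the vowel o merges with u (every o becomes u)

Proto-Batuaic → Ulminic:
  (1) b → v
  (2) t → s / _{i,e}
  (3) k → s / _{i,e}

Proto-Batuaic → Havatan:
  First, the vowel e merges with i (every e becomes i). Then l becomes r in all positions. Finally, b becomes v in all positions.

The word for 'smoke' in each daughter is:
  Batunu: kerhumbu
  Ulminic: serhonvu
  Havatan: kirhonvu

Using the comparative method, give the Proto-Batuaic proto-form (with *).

Position 1: Batunu has k, Ulminic has s, Havatan has k. Batunu preserves k here (none of its changes turn any other segment into k), so the proto-segment is *k.
Position 7: Batunu has b, Ulminic has v, Havatan has v. Taking the neighbouring segments as reconstructed: Batunu b can only go back to *b; Ulminic v could go back to *b or *v; Havatan v could go back to *b or *v — the one source consistent with every daughter is *b.
This points to *kerhonbu. Verify forward in each daughter:
Batunu: start from *kerhonbu.
  rule 1: no change — kerhonbu
  rule 2 (nasal place assimilation): kerhonbu → kerhombu
  rule 3: no change — kerhombu
  rule 4 (vowel merger): kerhombu → kerhumbu
  ⇒ Batunu kerhumbu
Ulminic: *kerhonbu > kerhonvu > serhonvu  (by unconditioned shift, palatalisation)
Havatan: start from *kerhonbu.
  rule 1 (vowel merger): kerhonbu → kirhonbu
  rule 2: no change — kirhonbu
  rule 3 (unconditioned shift): kirhonbu → kirhonvu
  ⇒ Havatan kirhonvu
Only *kerhonbu yields all of Batunu kerhumbu, Ulminic serhonvu, Havatan kirhonvu.

*kerhonbu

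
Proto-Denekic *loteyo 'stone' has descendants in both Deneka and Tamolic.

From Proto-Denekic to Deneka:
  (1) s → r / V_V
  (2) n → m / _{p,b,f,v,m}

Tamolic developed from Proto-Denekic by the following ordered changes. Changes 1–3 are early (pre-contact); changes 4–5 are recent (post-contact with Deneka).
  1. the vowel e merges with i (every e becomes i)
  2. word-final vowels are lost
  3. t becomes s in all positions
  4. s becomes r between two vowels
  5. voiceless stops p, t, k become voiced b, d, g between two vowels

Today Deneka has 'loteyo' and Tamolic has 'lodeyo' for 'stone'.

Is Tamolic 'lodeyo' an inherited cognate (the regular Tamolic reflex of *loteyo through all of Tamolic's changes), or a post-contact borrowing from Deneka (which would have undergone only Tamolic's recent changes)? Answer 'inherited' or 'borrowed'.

If inherited, *loteyo would pass through all of Tamolic's changes:
Tamolic: start from *loteyo.
  rule 1 (vowel merger): loteyo → lotiyo
  rule 2 (apocope): lotiyo → lotiy
  rule 3 (unconditioned shift): lotiy → losiy
  rule 4 (rhotacism): losiy → loriy
  rule 5: no change — loriy
  ⇒ Tamolic loriy
If borrowed from Deneka 'loteyo' after the early changes, it would undergo only the recent ones:
  rule 4 (rhotacism): no change (loteyo)
  rule 5 (intervocalic voicing): loteyo → lodeyo
  ⇒ as a loan: lodeyo
Tamolic 'lodeyo' matches the loan outcome 'lodeyo', not the inherited 'loriy' — it skipped the early Tamolic changes, so it was borrowed from Deneka.

borrowed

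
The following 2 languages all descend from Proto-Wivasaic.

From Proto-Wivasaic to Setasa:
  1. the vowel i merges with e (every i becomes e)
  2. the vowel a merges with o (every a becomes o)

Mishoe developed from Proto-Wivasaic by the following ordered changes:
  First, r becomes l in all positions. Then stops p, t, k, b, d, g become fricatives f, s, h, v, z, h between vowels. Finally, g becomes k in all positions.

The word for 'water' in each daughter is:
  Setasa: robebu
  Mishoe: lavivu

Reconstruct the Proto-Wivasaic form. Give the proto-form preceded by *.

Position 5: Setasa has b, Mishoe has v. Setasa preserves b here (none of its changes turn any other segment into b), so the proto-segment is *b.
Position 4: Setasa has e, Mishoe has i. Mishoe preserves i here (none of its changes turn any other segment into i), so the proto-segment is *i.
Position 1: Setasa has r, Mishoe has l. Setasa preserves r here (none of its changes turn any other segment into r), so the proto-segment is *r.
This points to *rabibu. Verify forward in each daughter:
Setasa: *rabibu
  rabibu → rabebu   [vowel merger]
  rabebu → robebu   [vowel merger]
  giving Setasa robebu.
Mishoe: *rabibu > labibu > lavivu  (by unconditioned shift, intervocalic lenition)
*rabibu is the unique common source.

*rabibu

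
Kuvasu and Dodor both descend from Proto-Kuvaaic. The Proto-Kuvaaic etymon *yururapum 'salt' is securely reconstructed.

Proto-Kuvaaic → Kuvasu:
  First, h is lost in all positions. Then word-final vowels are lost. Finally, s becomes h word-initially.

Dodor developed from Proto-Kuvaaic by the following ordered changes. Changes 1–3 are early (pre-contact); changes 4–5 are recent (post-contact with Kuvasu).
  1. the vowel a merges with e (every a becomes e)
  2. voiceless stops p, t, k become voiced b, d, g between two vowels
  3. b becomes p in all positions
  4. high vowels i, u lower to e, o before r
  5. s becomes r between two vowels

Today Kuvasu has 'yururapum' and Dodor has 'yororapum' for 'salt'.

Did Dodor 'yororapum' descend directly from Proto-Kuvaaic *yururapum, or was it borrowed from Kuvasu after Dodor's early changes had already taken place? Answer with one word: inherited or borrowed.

If inherited, *yururapum would pass through all of Dodor's changes:
Dodor: *yururapum > yururepum > yururebum > yururepum > yororepum  (by vowel merger, intervocalic voicing, unconditioned shift, pre-rhotic lowering)
If borrowed from Kuvasu 'yururapum' after the early changes, it would undergo only the recent ones:
  rule 4 (pre-rhotic lowering): yururapum → yororapum
  rule 5 (rhotacism): no change (yororapum)
  ⇒ as a loan: yororapum
Dodor 'yororapum' matches the loan outcome 'yororapum', not the inherited 'yororepum' — it skipped the early Dodor changes, so it was borrowed from Kuvasu.

borrowed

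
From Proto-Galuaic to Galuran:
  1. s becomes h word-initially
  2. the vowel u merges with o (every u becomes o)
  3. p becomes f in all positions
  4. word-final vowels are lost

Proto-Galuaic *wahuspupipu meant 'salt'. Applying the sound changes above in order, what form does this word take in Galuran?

wahosfofif

Galuran: *wahuspupipu
  wahuspupipu (rule 1 does not apply)
  wahuspupipu → wahospopipo   [vowel merger]
  wahospopipo → wahosfofifo   [unconditioned shift]
  wahosfofifo → wahosfofif   [apocope]
  giving Galuran wahosfofif.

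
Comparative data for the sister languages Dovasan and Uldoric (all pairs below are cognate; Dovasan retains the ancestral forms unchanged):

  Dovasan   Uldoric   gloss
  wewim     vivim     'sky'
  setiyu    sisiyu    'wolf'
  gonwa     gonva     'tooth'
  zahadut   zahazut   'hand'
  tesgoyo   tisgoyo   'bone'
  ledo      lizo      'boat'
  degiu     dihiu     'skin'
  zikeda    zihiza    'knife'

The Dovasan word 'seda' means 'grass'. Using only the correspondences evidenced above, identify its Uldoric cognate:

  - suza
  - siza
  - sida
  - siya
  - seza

wewim ~ vivim, setiyu ~ sisiyu — Dovasan e corresponds to Uldoric i after a consonant, before a consonant other than r, m, n, p, b, f, v.
zikeda ~ zihiza — Dovasan d corresponds to Uldoric z between vowels (before a back vowel).
Applying these to Dovasan 'seda':
  seda → sida   (e→i after a consonant, before a consonant other than r, m, n, p, b, f, v)
  sida → siza   (d→z between vowels (before a back vowel))
So the Uldoric cognate is 'siza'.

siza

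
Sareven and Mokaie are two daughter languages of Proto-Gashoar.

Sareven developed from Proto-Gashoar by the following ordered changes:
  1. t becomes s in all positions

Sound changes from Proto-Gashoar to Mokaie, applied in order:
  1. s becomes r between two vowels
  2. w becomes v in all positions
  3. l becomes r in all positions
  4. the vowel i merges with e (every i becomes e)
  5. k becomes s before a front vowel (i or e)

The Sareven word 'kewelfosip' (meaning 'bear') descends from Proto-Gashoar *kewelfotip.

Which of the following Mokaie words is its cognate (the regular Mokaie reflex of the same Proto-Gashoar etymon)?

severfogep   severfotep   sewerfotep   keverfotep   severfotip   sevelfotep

Mokaie: start from *kewelfotip.
  rule 1: no change — kewelfotip
  rule 2 (unconditioned shift): kewelfotip → kevelfotip
  rule 3 (unconditioned shift): kevelfotip → keverfotip
  rule 4 (vowel merger): keverfotip → keverfotep
  rule 5 (palatalisation): keverfotep → severfotep
  ⇒ Mokaie severfotep
Among the options, 'severfotep' alone shows every Mokaie change applied in order.

severfotep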